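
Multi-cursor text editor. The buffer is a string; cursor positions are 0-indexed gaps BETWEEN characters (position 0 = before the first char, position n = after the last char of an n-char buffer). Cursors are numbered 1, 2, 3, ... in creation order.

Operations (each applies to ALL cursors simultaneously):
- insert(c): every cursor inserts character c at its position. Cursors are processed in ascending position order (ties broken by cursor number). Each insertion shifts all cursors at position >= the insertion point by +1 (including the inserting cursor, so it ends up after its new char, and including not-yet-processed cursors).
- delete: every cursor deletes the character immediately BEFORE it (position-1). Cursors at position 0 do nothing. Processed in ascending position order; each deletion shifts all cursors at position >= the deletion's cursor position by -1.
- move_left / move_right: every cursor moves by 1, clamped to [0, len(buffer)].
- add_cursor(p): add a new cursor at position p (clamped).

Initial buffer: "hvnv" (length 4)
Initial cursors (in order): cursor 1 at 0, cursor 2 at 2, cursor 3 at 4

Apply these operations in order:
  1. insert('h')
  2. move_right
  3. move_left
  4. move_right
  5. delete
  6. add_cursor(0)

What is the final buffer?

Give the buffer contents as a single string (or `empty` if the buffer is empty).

Answer: hvhv

Derivation:
After op 1 (insert('h')): buffer="hhvhnvh" (len 7), cursors c1@1 c2@4 c3@7, authorship 1..2..3
After op 2 (move_right): buffer="hhvhnvh" (len 7), cursors c1@2 c2@5 c3@7, authorship 1..2..3
After op 3 (move_left): buffer="hhvhnvh" (len 7), cursors c1@1 c2@4 c3@6, authorship 1..2..3
After op 4 (move_right): buffer="hhvhnvh" (len 7), cursors c1@2 c2@5 c3@7, authorship 1..2..3
After op 5 (delete): buffer="hvhv" (len 4), cursors c1@1 c2@3 c3@4, authorship 1.2.
After op 6 (add_cursor(0)): buffer="hvhv" (len 4), cursors c4@0 c1@1 c2@3 c3@4, authorship 1.2.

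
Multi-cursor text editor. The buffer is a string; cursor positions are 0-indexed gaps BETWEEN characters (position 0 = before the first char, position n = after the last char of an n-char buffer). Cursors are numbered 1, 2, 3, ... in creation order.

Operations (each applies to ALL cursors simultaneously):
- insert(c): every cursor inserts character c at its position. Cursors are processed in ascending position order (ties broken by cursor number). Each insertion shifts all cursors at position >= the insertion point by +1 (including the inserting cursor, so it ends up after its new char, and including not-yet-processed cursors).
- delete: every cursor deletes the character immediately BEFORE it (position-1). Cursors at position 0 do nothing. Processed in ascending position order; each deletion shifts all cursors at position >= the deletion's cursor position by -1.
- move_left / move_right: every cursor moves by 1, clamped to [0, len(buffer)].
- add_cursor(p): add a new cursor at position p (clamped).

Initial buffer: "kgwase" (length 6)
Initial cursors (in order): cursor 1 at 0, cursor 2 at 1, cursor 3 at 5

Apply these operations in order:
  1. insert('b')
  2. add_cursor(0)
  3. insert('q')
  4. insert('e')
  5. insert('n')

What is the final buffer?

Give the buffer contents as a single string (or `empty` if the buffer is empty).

After op 1 (insert('b')): buffer="bkbgwasbe" (len 9), cursors c1@1 c2@3 c3@8, authorship 1.2....3.
After op 2 (add_cursor(0)): buffer="bkbgwasbe" (len 9), cursors c4@0 c1@1 c2@3 c3@8, authorship 1.2....3.
After op 3 (insert('q')): buffer="qbqkbqgwasbqe" (len 13), cursors c4@1 c1@3 c2@6 c3@12, authorship 411.22....33.
After op 4 (insert('e')): buffer="qebqekbqegwasbqee" (len 17), cursors c4@2 c1@5 c2@9 c3@16, authorship 44111.222....333.
After op 5 (insert('n')): buffer="qenbqenkbqengwasbqene" (len 21), cursors c4@3 c1@7 c2@12 c3@20, authorship 4441111.2222....3333.

Answer: qenbqenkbqengwasbqene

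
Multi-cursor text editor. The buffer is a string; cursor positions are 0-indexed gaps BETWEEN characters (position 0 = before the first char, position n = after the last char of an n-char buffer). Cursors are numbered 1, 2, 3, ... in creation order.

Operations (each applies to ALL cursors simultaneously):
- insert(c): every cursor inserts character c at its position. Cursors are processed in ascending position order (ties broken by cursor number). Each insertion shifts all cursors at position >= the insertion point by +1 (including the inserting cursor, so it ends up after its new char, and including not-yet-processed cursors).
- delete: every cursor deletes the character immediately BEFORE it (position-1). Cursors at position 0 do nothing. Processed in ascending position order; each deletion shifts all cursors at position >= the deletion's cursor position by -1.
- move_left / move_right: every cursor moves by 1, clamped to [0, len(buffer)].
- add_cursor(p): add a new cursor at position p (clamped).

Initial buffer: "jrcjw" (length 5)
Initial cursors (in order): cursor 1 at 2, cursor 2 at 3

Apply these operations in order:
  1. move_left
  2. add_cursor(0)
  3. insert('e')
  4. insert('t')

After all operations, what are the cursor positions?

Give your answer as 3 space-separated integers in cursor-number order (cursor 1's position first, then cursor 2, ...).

Answer: 5 8 2

Derivation:
After op 1 (move_left): buffer="jrcjw" (len 5), cursors c1@1 c2@2, authorship .....
After op 2 (add_cursor(0)): buffer="jrcjw" (len 5), cursors c3@0 c1@1 c2@2, authorship .....
After op 3 (insert('e')): buffer="ejerecjw" (len 8), cursors c3@1 c1@3 c2@5, authorship 3.1.2...
After op 4 (insert('t')): buffer="etjetretcjw" (len 11), cursors c3@2 c1@5 c2@8, authorship 33.11.22...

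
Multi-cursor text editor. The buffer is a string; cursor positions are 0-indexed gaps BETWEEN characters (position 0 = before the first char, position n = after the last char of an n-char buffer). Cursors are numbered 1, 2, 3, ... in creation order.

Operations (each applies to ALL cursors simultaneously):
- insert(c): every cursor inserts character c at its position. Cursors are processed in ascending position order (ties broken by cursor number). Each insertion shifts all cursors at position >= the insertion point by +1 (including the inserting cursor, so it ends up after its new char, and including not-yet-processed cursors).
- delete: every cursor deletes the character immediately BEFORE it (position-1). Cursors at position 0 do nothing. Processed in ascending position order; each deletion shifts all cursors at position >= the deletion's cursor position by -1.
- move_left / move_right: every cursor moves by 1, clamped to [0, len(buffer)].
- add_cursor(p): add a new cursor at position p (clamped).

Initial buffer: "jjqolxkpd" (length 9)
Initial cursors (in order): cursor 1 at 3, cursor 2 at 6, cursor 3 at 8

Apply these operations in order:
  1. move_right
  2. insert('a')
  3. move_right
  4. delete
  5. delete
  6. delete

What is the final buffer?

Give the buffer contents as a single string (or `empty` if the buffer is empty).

Answer: jjq

Derivation:
After op 1 (move_right): buffer="jjqolxkpd" (len 9), cursors c1@4 c2@7 c3@9, authorship .........
After op 2 (insert('a')): buffer="jjqoalxkapda" (len 12), cursors c1@5 c2@9 c3@12, authorship ....1...2..3
After op 3 (move_right): buffer="jjqoalxkapda" (len 12), cursors c1@6 c2@10 c3@12, authorship ....1...2..3
After op 4 (delete): buffer="jjqoaxkad" (len 9), cursors c1@5 c2@8 c3@9, authorship ....1..2.
After op 5 (delete): buffer="jjqoxk" (len 6), cursors c1@4 c2@6 c3@6, authorship ......
After op 6 (delete): buffer="jjq" (len 3), cursors c1@3 c2@3 c3@3, authorship ...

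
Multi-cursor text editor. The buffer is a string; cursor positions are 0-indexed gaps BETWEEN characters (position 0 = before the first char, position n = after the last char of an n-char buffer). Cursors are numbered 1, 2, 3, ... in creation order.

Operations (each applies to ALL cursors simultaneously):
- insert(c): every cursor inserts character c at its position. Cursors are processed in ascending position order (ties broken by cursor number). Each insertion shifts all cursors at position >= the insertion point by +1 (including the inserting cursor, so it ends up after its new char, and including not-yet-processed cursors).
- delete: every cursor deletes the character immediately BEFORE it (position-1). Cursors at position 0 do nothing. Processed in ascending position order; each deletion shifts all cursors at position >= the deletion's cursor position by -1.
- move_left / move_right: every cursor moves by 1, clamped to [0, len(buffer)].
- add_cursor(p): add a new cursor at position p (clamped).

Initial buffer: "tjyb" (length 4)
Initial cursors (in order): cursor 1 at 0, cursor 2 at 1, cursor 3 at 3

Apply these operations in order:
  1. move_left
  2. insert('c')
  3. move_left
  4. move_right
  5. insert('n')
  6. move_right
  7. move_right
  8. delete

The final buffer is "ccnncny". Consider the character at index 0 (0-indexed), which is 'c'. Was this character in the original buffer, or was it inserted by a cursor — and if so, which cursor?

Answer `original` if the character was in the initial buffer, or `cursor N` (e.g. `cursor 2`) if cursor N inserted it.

Answer: cursor 1

Derivation:
After op 1 (move_left): buffer="tjyb" (len 4), cursors c1@0 c2@0 c3@2, authorship ....
After op 2 (insert('c')): buffer="cctjcyb" (len 7), cursors c1@2 c2@2 c3@5, authorship 12..3..
After op 3 (move_left): buffer="cctjcyb" (len 7), cursors c1@1 c2@1 c3@4, authorship 12..3..
After op 4 (move_right): buffer="cctjcyb" (len 7), cursors c1@2 c2@2 c3@5, authorship 12..3..
After op 5 (insert('n')): buffer="ccnntjcnyb" (len 10), cursors c1@4 c2@4 c3@8, authorship 1212..33..
After op 6 (move_right): buffer="ccnntjcnyb" (len 10), cursors c1@5 c2@5 c3@9, authorship 1212..33..
After op 7 (move_right): buffer="ccnntjcnyb" (len 10), cursors c1@6 c2@6 c3@10, authorship 1212..33..
After op 8 (delete): buffer="ccnncny" (len 7), cursors c1@4 c2@4 c3@7, authorship 121233.
Authorship (.=original, N=cursor N): 1 2 1 2 3 3 .
Index 0: author = 1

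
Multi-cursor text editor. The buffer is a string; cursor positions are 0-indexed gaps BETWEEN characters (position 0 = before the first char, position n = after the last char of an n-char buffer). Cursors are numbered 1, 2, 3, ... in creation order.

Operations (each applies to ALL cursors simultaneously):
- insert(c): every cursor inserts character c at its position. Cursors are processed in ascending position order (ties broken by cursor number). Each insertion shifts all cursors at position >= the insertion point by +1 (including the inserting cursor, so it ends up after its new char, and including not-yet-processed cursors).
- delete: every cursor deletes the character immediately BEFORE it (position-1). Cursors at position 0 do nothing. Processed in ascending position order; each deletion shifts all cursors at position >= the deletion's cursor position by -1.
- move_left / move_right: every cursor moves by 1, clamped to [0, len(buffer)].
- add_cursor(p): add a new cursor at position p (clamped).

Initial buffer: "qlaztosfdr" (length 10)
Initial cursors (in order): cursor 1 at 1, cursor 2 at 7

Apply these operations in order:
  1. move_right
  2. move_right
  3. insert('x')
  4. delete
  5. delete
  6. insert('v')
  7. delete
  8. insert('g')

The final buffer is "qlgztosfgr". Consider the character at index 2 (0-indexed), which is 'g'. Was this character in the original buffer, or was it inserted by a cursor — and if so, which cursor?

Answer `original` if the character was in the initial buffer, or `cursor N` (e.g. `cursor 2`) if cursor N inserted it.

After op 1 (move_right): buffer="qlaztosfdr" (len 10), cursors c1@2 c2@8, authorship ..........
After op 2 (move_right): buffer="qlaztosfdr" (len 10), cursors c1@3 c2@9, authorship ..........
After op 3 (insert('x')): buffer="qlaxztosfdxr" (len 12), cursors c1@4 c2@11, authorship ...1......2.
After op 4 (delete): buffer="qlaztosfdr" (len 10), cursors c1@3 c2@9, authorship ..........
After op 5 (delete): buffer="qlztosfr" (len 8), cursors c1@2 c2@7, authorship ........
After op 6 (insert('v')): buffer="qlvztosfvr" (len 10), cursors c1@3 c2@9, authorship ..1.....2.
After op 7 (delete): buffer="qlztosfr" (len 8), cursors c1@2 c2@7, authorship ........
After op 8 (insert('g')): buffer="qlgztosfgr" (len 10), cursors c1@3 c2@9, authorship ..1.....2.
Authorship (.=original, N=cursor N): . . 1 . . . . . 2 .
Index 2: author = 1

Answer: cursor 1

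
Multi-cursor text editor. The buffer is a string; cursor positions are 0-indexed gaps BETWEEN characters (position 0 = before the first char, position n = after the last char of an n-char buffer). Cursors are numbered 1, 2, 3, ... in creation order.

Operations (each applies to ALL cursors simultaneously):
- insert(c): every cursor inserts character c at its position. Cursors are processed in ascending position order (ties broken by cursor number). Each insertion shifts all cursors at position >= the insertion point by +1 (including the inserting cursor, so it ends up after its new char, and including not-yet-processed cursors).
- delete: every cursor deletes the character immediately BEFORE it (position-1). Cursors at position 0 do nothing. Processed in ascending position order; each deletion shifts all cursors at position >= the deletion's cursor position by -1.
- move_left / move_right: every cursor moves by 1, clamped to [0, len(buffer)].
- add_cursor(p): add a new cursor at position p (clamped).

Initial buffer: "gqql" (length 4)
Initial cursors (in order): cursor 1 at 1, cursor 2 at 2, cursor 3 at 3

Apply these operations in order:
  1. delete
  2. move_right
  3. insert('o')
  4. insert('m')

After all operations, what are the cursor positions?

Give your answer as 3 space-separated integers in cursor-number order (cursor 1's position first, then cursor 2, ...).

Answer: 7 7 7

Derivation:
After op 1 (delete): buffer="l" (len 1), cursors c1@0 c2@0 c3@0, authorship .
After op 2 (move_right): buffer="l" (len 1), cursors c1@1 c2@1 c3@1, authorship .
After op 3 (insert('o')): buffer="looo" (len 4), cursors c1@4 c2@4 c3@4, authorship .123
After op 4 (insert('m')): buffer="looommm" (len 7), cursors c1@7 c2@7 c3@7, authorship .123123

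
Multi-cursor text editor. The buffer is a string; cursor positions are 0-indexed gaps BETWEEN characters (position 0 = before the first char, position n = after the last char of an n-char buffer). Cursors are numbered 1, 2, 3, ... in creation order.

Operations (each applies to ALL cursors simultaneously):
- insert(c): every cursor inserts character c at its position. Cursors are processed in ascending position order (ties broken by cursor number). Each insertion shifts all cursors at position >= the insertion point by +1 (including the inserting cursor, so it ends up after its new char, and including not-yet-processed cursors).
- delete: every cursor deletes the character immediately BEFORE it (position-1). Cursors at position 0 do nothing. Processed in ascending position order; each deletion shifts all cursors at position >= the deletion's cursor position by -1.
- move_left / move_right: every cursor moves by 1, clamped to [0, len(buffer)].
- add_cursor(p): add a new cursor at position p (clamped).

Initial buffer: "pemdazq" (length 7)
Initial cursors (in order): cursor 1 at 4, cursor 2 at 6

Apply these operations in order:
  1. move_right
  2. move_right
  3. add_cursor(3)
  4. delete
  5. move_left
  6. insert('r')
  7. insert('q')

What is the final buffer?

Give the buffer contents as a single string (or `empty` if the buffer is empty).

After op 1 (move_right): buffer="pemdazq" (len 7), cursors c1@5 c2@7, authorship .......
After op 2 (move_right): buffer="pemdazq" (len 7), cursors c1@6 c2@7, authorship .......
After op 3 (add_cursor(3)): buffer="pemdazq" (len 7), cursors c3@3 c1@6 c2@7, authorship .......
After op 4 (delete): buffer="peda" (len 4), cursors c3@2 c1@4 c2@4, authorship ....
After op 5 (move_left): buffer="peda" (len 4), cursors c3@1 c1@3 c2@3, authorship ....
After op 6 (insert('r')): buffer="predrra" (len 7), cursors c3@2 c1@6 c2@6, authorship .3..12.
After op 7 (insert('q')): buffer="prqedrrqqa" (len 10), cursors c3@3 c1@9 c2@9, authorship .33..1212.

Answer: prqedrrqqa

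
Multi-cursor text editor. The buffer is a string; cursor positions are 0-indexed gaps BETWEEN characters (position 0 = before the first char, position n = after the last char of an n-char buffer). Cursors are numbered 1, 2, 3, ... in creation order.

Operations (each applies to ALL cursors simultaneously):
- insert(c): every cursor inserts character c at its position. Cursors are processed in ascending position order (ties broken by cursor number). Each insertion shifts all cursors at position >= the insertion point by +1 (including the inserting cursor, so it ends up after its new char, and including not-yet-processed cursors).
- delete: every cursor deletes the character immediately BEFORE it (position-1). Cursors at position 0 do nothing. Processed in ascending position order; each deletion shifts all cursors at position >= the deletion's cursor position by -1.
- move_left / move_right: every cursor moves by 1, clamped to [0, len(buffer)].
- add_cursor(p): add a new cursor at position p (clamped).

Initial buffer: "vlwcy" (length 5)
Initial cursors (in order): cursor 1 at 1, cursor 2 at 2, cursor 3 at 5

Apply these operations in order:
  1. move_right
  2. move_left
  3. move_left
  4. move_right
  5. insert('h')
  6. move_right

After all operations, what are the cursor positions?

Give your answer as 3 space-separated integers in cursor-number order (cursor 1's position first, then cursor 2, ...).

Answer: 3 5 8

Derivation:
After op 1 (move_right): buffer="vlwcy" (len 5), cursors c1@2 c2@3 c3@5, authorship .....
After op 2 (move_left): buffer="vlwcy" (len 5), cursors c1@1 c2@2 c3@4, authorship .....
After op 3 (move_left): buffer="vlwcy" (len 5), cursors c1@0 c2@1 c3@3, authorship .....
After op 4 (move_right): buffer="vlwcy" (len 5), cursors c1@1 c2@2 c3@4, authorship .....
After op 5 (insert('h')): buffer="vhlhwchy" (len 8), cursors c1@2 c2@4 c3@7, authorship .1.2..3.
After op 6 (move_right): buffer="vhlhwchy" (len 8), cursors c1@3 c2@5 c3@8, authorship .1.2..3.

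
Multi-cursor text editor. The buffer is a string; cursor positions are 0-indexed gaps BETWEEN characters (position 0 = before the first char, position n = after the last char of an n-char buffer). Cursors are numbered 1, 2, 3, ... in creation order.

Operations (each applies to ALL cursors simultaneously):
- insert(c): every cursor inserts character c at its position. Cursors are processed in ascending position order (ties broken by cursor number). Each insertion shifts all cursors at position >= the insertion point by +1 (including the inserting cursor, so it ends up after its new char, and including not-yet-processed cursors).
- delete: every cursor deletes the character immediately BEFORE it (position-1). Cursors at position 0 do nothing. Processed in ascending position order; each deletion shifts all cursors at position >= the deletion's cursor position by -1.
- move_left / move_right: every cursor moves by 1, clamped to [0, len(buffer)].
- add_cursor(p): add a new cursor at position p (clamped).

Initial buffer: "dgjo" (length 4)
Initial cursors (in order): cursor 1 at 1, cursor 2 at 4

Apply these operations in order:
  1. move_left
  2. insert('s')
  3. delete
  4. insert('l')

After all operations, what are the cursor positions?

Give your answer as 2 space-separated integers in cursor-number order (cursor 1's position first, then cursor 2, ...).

Answer: 1 5

Derivation:
After op 1 (move_left): buffer="dgjo" (len 4), cursors c1@0 c2@3, authorship ....
After op 2 (insert('s')): buffer="sdgjso" (len 6), cursors c1@1 c2@5, authorship 1...2.
After op 3 (delete): buffer="dgjo" (len 4), cursors c1@0 c2@3, authorship ....
After op 4 (insert('l')): buffer="ldgjlo" (len 6), cursors c1@1 c2@5, authorship 1...2.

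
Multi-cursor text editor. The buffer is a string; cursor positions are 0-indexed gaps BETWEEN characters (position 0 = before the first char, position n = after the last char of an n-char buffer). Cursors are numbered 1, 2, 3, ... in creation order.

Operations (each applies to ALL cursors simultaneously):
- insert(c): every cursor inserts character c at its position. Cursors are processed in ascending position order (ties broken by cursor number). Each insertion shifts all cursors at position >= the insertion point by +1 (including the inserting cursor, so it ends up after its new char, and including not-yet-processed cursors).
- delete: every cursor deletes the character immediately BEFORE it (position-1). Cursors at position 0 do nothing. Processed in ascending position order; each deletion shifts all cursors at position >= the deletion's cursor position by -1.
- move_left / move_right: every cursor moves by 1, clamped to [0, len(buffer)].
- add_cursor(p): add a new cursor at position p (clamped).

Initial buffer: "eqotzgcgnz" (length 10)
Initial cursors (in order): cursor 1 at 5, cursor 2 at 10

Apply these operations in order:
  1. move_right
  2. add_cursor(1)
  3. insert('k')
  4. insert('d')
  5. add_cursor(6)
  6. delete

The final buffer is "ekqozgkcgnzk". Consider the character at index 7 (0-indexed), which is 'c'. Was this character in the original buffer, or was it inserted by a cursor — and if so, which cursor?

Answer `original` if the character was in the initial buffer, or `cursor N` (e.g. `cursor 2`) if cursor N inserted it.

After op 1 (move_right): buffer="eqotzgcgnz" (len 10), cursors c1@6 c2@10, authorship ..........
After op 2 (add_cursor(1)): buffer="eqotzgcgnz" (len 10), cursors c3@1 c1@6 c2@10, authorship ..........
After op 3 (insert('k')): buffer="ekqotzgkcgnzk" (len 13), cursors c3@2 c1@8 c2@13, authorship .3.....1....2
After op 4 (insert('d')): buffer="ekdqotzgkdcgnzkd" (len 16), cursors c3@3 c1@10 c2@16, authorship .33.....11....22
After op 5 (add_cursor(6)): buffer="ekdqotzgkdcgnzkd" (len 16), cursors c3@3 c4@6 c1@10 c2@16, authorship .33.....11....22
After op 6 (delete): buffer="ekqozgkcgnzk" (len 12), cursors c3@2 c4@4 c1@7 c2@12, authorship .3....1....2
Authorship (.=original, N=cursor N): . 3 . . . . 1 . . . . 2
Index 7: author = original

Answer: original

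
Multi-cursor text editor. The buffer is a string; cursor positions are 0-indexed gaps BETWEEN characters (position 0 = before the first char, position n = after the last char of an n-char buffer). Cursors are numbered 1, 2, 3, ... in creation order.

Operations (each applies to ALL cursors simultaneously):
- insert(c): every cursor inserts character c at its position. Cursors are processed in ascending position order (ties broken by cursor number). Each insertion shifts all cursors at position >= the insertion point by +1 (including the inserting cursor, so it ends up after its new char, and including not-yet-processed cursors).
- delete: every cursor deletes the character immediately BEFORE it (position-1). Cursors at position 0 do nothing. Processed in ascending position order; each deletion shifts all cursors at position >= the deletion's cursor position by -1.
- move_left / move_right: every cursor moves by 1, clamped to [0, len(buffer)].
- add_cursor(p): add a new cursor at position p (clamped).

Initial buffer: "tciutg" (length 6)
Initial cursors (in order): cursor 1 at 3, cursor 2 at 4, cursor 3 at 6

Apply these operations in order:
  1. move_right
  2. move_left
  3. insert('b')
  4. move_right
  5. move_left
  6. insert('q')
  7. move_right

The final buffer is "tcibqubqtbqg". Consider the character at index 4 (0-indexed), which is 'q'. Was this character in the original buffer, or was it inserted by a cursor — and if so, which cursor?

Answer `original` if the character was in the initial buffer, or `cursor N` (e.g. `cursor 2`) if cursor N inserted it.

After op 1 (move_right): buffer="tciutg" (len 6), cursors c1@4 c2@5 c3@6, authorship ......
After op 2 (move_left): buffer="tciutg" (len 6), cursors c1@3 c2@4 c3@5, authorship ......
After op 3 (insert('b')): buffer="tcibubtbg" (len 9), cursors c1@4 c2@6 c3@8, authorship ...1.2.3.
After op 4 (move_right): buffer="tcibubtbg" (len 9), cursors c1@5 c2@7 c3@9, authorship ...1.2.3.
After op 5 (move_left): buffer="tcibubtbg" (len 9), cursors c1@4 c2@6 c3@8, authorship ...1.2.3.
After op 6 (insert('q')): buffer="tcibqubqtbqg" (len 12), cursors c1@5 c2@8 c3@11, authorship ...11.22.33.
After op 7 (move_right): buffer="tcibqubqtbqg" (len 12), cursors c1@6 c2@9 c3@12, authorship ...11.22.33.
Authorship (.=original, N=cursor N): . . . 1 1 . 2 2 . 3 3 .
Index 4: author = 1

Answer: cursor 1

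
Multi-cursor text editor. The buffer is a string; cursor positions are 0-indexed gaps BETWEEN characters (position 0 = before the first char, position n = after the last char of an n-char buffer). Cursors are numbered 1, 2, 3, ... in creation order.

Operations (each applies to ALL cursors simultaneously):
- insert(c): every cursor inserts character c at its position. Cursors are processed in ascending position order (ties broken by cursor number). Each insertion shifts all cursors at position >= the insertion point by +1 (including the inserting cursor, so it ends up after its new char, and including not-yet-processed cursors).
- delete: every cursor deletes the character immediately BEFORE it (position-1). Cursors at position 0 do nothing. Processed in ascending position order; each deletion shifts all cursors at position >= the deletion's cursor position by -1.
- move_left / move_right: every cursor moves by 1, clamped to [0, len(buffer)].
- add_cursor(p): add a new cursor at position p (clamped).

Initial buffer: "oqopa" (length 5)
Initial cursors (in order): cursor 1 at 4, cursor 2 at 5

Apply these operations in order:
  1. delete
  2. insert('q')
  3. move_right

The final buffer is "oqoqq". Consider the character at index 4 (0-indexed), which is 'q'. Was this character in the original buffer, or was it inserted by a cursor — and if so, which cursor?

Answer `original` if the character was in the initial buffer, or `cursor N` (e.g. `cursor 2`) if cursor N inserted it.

After op 1 (delete): buffer="oqo" (len 3), cursors c1@3 c2@3, authorship ...
After op 2 (insert('q')): buffer="oqoqq" (len 5), cursors c1@5 c2@5, authorship ...12
After op 3 (move_right): buffer="oqoqq" (len 5), cursors c1@5 c2@5, authorship ...12
Authorship (.=original, N=cursor N): . . . 1 2
Index 4: author = 2

Answer: cursor 2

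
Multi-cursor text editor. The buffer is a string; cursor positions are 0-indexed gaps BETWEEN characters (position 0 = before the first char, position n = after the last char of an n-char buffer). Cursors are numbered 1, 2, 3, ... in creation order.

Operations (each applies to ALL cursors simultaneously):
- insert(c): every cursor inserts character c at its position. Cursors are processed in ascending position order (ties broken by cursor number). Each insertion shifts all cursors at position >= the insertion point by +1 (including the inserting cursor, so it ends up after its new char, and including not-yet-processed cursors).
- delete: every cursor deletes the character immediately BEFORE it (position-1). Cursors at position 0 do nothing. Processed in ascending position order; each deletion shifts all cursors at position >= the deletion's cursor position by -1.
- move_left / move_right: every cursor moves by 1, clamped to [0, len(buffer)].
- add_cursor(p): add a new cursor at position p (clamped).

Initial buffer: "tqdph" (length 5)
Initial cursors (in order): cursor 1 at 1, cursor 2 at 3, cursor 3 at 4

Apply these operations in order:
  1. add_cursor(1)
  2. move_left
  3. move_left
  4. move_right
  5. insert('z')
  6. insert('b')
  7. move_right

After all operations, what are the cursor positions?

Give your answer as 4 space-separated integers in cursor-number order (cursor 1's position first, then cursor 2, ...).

After op 1 (add_cursor(1)): buffer="tqdph" (len 5), cursors c1@1 c4@1 c2@3 c3@4, authorship .....
After op 2 (move_left): buffer="tqdph" (len 5), cursors c1@0 c4@0 c2@2 c3@3, authorship .....
After op 3 (move_left): buffer="tqdph" (len 5), cursors c1@0 c4@0 c2@1 c3@2, authorship .....
After op 4 (move_right): buffer="tqdph" (len 5), cursors c1@1 c4@1 c2@2 c3@3, authorship .....
After op 5 (insert('z')): buffer="tzzqzdzph" (len 9), cursors c1@3 c4@3 c2@5 c3@7, authorship .14.2.3..
After op 6 (insert('b')): buffer="tzzbbqzbdzbph" (len 13), cursors c1@5 c4@5 c2@8 c3@11, authorship .1414.22.33..
After op 7 (move_right): buffer="tzzbbqzbdzbph" (len 13), cursors c1@6 c4@6 c2@9 c3@12, authorship .1414.22.33..

Answer: 6 9 12 6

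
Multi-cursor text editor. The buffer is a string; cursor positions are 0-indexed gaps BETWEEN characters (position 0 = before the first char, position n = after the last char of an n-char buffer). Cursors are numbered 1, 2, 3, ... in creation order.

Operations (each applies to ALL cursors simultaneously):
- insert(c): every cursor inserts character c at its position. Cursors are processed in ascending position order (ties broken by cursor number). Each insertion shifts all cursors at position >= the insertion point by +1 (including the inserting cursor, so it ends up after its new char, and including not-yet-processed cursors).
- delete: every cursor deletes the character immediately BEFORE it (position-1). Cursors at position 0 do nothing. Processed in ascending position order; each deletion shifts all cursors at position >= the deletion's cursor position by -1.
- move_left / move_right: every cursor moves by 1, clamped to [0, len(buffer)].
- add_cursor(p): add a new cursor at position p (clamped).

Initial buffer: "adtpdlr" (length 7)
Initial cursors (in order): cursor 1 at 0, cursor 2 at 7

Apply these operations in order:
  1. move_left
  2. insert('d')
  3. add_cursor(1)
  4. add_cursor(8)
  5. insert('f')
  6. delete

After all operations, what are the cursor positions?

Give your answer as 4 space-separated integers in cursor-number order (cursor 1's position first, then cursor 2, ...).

After op 1 (move_left): buffer="adtpdlr" (len 7), cursors c1@0 c2@6, authorship .......
After op 2 (insert('d')): buffer="dadtpdldr" (len 9), cursors c1@1 c2@8, authorship 1......2.
After op 3 (add_cursor(1)): buffer="dadtpdldr" (len 9), cursors c1@1 c3@1 c2@8, authorship 1......2.
After op 4 (add_cursor(8)): buffer="dadtpdldr" (len 9), cursors c1@1 c3@1 c2@8 c4@8, authorship 1......2.
After op 5 (insert('f')): buffer="dffadtpdldffr" (len 13), cursors c1@3 c3@3 c2@12 c4@12, authorship 113......224.
After op 6 (delete): buffer="dadtpdldr" (len 9), cursors c1@1 c3@1 c2@8 c4@8, authorship 1......2.

Answer: 1 8 1 8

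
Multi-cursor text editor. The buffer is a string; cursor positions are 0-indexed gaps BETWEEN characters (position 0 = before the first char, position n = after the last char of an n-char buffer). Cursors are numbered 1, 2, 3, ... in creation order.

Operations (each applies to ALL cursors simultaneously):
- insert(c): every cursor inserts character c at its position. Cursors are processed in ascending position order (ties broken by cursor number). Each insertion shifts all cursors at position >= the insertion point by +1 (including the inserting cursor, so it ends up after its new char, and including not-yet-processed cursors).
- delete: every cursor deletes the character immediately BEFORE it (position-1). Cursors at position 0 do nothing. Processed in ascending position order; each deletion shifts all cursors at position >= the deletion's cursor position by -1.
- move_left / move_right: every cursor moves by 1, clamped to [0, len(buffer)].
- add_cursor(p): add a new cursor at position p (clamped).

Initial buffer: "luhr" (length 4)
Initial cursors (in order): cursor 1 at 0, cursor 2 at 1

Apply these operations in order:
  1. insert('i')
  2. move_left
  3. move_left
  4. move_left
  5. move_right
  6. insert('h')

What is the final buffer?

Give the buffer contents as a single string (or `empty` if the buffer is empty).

After op 1 (insert('i')): buffer="iliuhr" (len 6), cursors c1@1 c2@3, authorship 1.2...
After op 2 (move_left): buffer="iliuhr" (len 6), cursors c1@0 c2@2, authorship 1.2...
After op 3 (move_left): buffer="iliuhr" (len 6), cursors c1@0 c2@1, authorship 1.2...
After op 4 (move_left): buffer="iliuhr" (len 6), cursors c1@0 c2@0, authorship 1.2...
After op 5 (move_right): buffer="iliuhr" (len 6), cursors c1@1 c2@1, authorship 1.2...
After op 6 (insert('h')): buffer="ihhliuhr" (len 8), cursors c1@3 c2@3, authorship 112.2...

Answer: ihhliuhr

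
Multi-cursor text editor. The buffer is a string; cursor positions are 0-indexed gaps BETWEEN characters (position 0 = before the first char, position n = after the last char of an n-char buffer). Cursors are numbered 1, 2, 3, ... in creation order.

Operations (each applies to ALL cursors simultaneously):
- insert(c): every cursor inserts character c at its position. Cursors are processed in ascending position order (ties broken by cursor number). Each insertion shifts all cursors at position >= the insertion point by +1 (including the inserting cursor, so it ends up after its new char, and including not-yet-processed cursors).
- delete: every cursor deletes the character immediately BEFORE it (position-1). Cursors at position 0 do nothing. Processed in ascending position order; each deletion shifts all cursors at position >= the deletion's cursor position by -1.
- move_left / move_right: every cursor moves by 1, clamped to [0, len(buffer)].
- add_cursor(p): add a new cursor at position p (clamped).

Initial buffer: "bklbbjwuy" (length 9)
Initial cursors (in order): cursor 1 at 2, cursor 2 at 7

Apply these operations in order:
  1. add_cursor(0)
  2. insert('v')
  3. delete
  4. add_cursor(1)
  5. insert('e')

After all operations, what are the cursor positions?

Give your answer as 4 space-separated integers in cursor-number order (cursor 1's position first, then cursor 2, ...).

Answer: 5 11 1 3

Derivation:
After op 1 (add_cursor(0)): buffer="bklbbjwuy" (len 9), cursors c3@0 c1@2 c2@7, authorship .........
After op 2 (insert('v')): buffer="vbkvlbbjwvuy" (len 12), cursors c3@1 c1@4 c2@10, authorship 3..1.....2..
After op 3 (delete): buffer="bklbbjwuy" (len 9), cursors c3@0 c1@2 c2@7, authorship .........
After op 4 (add_cursor(1)): buffer="bklbbjwuy" (len 9), cursors c3@0 c4@1 c1@2 c2@7, authorship .........
After op 5 (insert('e')): buffer="ebekelbbjweuy" (len 13), cursors c3@1 c4@3 c1@5 c2@11, authorship 3.4.1.....2..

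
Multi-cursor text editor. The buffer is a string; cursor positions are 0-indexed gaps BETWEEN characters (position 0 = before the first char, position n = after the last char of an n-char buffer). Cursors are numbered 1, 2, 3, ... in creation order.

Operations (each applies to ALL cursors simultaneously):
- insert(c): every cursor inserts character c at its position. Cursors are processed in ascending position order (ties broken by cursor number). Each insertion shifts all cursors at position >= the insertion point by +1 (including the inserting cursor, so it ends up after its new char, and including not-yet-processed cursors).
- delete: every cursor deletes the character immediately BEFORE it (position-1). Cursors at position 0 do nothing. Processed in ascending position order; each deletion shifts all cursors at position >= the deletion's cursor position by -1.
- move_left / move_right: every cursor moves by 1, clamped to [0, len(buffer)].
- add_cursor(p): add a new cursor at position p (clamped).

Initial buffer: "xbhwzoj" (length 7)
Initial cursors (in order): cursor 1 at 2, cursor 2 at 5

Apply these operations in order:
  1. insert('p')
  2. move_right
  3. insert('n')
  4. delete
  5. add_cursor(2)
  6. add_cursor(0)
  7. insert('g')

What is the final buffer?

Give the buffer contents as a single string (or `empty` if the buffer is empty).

Answer: gxbgphgwzpogj

Derivation:
After op 1 (insert('p')): buffer="xbphwzpoj" (len 9), cursors c1@3 c2@7, authorship ..1...2..
After op 2 (move_right): buffer="xbphwzpoj" (len 9), cursors c1@4 c2@8, authorship ..1...2..
After op 3 (insert('n')): buffer="xbphnwzponj" (len 11), cursors c1@5 c2@10, authorship ..1.1..2.2.
After op 4 (delete): buffer="xbphwzpoj" (len 9), cursors c1@4 c2@8, authorship ..1...2..
After op 5 (add_cursor(2)): buffer="xbphwzpoj" (len 9), cursors c3@2 c1@4 c2@8, authorship ..1...2..
After op 6 (add_cursor(0)): buffer="xbphwzpoj" (len 9), cursors c4@0 c3@2 c1@4 c2@8, authorship ..1...2..
After op 7 (insert('g')): buffer="gxbgphgwzpogj" (len 13), cursors c4@1 c3@4 c1@7 c2@12, authorship 4..31.1..2.2.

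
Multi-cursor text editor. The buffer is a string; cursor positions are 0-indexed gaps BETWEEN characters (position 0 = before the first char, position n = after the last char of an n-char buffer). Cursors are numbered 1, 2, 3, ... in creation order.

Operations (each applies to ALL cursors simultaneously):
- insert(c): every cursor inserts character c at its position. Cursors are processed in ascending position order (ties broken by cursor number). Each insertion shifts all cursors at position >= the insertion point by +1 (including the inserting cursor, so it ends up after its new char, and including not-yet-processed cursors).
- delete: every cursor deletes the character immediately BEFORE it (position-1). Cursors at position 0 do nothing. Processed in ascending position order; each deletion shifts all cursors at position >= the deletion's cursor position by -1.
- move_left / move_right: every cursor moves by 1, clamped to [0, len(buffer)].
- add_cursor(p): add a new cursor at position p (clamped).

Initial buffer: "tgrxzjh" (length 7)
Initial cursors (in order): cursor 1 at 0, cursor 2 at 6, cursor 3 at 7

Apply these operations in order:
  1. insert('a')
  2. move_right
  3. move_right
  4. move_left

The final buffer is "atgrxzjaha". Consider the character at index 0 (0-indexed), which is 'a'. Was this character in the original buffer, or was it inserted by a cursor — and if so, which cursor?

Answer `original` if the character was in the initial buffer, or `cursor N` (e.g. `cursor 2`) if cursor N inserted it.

Answer: cursor 1

Derivation:
After op 1 (insert('a')): buffer="atgrxzjaha" (len 10), cursors c1@1 c2@8 c3@10, authorship 1......2.3
After op 2 (move_right): buffer="atgrxzjaha" (len 10), cursors c1@2 c2@9 c3@10, authorship 1......2.3
After op 3 (move_right): buffer="atgrxzjaha" (len 10), cursors c1@3 c2@10 c3@10, authorship 1......2.3
After op 4 (move_left): buffer="atgrxzjaha" (len 10), cursors c1@2 c2@9 c3@9, authorship 1......2.3
Authorship (.=original, N=cursor N): 1 . . . . . . 2 . 3
Index 0: author = 1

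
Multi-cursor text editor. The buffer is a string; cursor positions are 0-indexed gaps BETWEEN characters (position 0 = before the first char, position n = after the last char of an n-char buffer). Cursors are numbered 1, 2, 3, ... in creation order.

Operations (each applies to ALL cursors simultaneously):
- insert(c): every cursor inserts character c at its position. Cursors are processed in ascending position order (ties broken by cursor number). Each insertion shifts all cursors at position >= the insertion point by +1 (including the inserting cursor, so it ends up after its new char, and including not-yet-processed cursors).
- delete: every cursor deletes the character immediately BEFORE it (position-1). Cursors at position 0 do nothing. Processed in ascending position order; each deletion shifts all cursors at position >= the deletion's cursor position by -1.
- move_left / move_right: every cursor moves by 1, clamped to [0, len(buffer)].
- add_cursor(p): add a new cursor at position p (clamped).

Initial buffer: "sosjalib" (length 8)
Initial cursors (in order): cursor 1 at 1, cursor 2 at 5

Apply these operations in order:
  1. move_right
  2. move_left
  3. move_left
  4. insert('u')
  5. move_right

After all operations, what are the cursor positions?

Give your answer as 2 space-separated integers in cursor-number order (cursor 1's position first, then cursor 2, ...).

Answer: 2 7

Derivation:
After op 1 (move_right): buffer="sosjalib" (len 8), cursors c1@2 c2@6, authorship ........
After op 2 (move_left): buffer="sosjalib" (len 8), cursors c1@1 c2@5, authorship ........
After op 3 (move_left): buffer="sosjalib" (len 8), cursors c1@0 c2@4, authorship ........
After op 4 (insert('u')): buffer="usosjualib" (len 10), cursors c1@1 c2@6, authorship 1....2....
After op 5 (move_right): buffer="usosjualib" (len 10), cursors c1@2 c2@7, authorship 1....2....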